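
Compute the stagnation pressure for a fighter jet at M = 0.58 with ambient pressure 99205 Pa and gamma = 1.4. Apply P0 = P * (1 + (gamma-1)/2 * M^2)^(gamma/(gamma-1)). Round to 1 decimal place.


Step 1: (gamma-1)/2 * M^2 = 0.2 * 0.3364 = 0.06728
Step 2: 1 + 0.06728 = 1.06728
Step 3: Exponent gamma/(gamma-1) = 3.5
Step 4: P0 = 99205 * 1.06728^3.5 = 124597.1 Pa

124597.1


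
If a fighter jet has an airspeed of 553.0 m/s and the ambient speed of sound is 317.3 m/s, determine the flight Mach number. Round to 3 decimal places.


Step 1: M = V / a = 553.0 / 317.3
Step 2: M = 1.743

1.743


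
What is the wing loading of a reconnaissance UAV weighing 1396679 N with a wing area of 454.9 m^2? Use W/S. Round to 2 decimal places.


Step 1: Wing loading = W / S = 1396679 / 454.9
Step 2: Wing loading = 3070.30 N/m^2

3070.30


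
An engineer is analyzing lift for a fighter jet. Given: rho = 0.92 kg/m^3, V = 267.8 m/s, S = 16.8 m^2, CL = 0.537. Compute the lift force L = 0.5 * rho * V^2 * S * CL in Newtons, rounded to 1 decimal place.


Step 1: Calculate dynamic pressure q = 0.5 * 0.92 * 267.8^2 = 0.5 * 0.92 * 71716.84 = 32989.7464 Pa
Step 2: Multiply by wing area and lift coefficient: L = 32989.7464 * 16.8 * 0.537
Step 3: L = 554227.7395 * 0.537 = 297620.3 N

297620.3


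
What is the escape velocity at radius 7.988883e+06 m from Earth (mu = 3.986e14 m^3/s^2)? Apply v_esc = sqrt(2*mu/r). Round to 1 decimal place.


Step 1: 2*mu/r = 2 * 3.986e14 / 7.988883e+06 = 99788668.8289
Step 2: v_esc = sqrt(99788668.8289) = 9989.4 m/s

9989.4


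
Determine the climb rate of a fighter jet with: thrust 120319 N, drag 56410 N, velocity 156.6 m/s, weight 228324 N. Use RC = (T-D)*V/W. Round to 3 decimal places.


Step 1: Excess thrust = T - D = 120319 - 56410 = 63909 N
Step 2: Excess power = 63909 * 156.6 = 10008149.4 W
Step 3: RC = 10008149.4 / 228324 = 43.833 m/s

43.833


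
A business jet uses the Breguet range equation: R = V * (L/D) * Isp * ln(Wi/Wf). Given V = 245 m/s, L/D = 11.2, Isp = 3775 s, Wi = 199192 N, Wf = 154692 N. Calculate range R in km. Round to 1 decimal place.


Step 1: Coefficient = V * (L/D) * Isp = 245 * 11.2 * 3775 = 10358600.0 m
Step 2: Wi/Wf = 199192 / 154692 = 1.287668
Step 3: ln(1.287668) = 0.252833
Step 4: R = 10358600.0 * 0.252833 = 2618997.4 m = 2619.0 km

2619.0


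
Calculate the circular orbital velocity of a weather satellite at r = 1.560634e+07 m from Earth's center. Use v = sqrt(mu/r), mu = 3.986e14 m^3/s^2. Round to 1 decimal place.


Step 1: mu / r = 3.986e14 / 1.560634e+07 = 25540901.9668
Step 2: v = sqrt(25540901.9668) = 5053.8 m/s

5053.8


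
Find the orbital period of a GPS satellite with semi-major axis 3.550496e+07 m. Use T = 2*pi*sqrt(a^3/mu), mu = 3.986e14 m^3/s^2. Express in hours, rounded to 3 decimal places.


Step 1: a^3 / mu = 4.475763e+22 / 3.986e14 = 1.122871e+08
Step 2: sqrt(1.122871e+08) = 10596.5598 s
Step 3: T = 2*pi * 10596.5598 = 66580.15 s
Step 4: T in hours = 66580.15 / 3600 = 18.494 hours

18.494


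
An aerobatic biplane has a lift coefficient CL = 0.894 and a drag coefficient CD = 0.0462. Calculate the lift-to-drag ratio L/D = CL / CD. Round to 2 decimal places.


Step 1: L/D = CL / CD = 0.894 / 0.0462
Step 2: L/D = 19.35

19.35


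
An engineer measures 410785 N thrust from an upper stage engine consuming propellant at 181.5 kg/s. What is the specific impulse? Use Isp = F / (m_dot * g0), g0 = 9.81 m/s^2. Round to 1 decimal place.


Step 1: m_dot * g0 = 181.5 * 9.81 = 1780.52
Step 2: Isp = 410785 / 1780.52 = 230.7 s

230.7


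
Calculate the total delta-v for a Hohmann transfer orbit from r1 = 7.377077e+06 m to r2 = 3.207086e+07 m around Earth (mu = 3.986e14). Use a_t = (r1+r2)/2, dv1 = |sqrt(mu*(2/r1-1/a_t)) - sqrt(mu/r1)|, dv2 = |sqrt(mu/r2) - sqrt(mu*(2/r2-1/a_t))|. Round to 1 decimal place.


Step 1: Transfer semi-major axis a_t = (7.377077e+06 + 3.207086e+07) / 2 = 1.972397e+07 m
Step 2: v1 (circular at r1) = sqrt(mu/r1) = 7350.66 m/s
Step 3: v_t1 = sqrt(mu*(2/r1 - 1/a_t)) = 9373.13 m/s
Step 4: dv1 = |9373.13 - 7350.66| = 2022.47 m/s
Step 5: v2 (circular at r2) = 3525.44 m/s, v_t2 = 2156.05 m/s
Step 6: dv2 = |3525.44 - 2156.05| = 1369.39 m/s
Step 7: Total delta-v = 2022.47 + 1369.39 = 3391.9 m/s

3391.9


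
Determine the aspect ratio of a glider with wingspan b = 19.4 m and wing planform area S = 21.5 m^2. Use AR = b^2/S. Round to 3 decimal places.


Step 1: b^2 = 19.4^2 = 376.36
Step 2: AR = 376.36 / 21.5 = 17.505

17.505


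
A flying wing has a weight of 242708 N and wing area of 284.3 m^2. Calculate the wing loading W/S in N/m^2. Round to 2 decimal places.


Step 1: Wing loading = W / S = 242708 / 284.3
Step 2: Wing loading = 853.70 N/m^2

853.70


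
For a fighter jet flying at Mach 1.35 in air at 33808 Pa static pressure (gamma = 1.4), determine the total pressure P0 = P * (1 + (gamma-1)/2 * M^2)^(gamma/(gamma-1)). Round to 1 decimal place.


Step 1: (gamma-1)/2 * M^2 = 0.2 * 1.8225 = 0.3645
Step 2: 1 + 0.3645 = 1.3645
Step 3: Exponent gamma/(gamma-1) = 3.5
Step 4: P0 = 33808 * 1.3645^3.5 = 100329.1 Pa

100329.1


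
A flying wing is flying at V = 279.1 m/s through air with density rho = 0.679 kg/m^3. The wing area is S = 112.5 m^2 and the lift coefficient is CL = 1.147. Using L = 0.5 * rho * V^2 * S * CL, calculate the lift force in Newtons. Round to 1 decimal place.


Step 1: Calculate dynamic pressure q = 0.5 * 0.679 * 279.1^2 = 0.5 * 0.679 * 77896.81 = 26445.967 Pa
Step 2: Multiply by wing area and lift coefficient: L = 26445.967 * 112.5 * 1.147
Step 3: L = 2975171.2869 * 1.147 = 3412521.5 N

3412521.5


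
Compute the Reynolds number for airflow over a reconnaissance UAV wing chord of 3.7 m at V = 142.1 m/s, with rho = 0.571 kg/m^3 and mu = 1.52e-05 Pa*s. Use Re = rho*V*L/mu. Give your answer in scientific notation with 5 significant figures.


Step 1: Numerator = rho * V * L = 0.571 * 142.1 * 3.7 = 300.21467
Step 2: Re = 300.21467 / 1.52e-05
Step 3: Re = 1.9751e+07

1.9751e+07


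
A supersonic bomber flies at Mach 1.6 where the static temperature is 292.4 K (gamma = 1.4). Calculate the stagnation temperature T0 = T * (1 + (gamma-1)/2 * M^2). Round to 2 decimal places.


Step 1: (gamma-1)/2 = 0.2
Step 2: M^2 = 2.56
Step 3: 1 + 0.2 * 2.56 = 1.512
Step 4: T0 = 292.4 * 1.512 = 442.11 K

442.11


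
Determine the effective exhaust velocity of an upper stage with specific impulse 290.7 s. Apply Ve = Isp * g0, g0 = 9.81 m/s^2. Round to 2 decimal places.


Step 1: Ve = Isp * g0 = 290.7 * 9.81
Step 2: Ve = 2851.77 m/s

2851.77


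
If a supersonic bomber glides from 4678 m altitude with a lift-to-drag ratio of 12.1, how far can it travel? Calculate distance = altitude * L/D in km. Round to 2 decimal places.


Step 1: Glide distance = altitude * L/D = 4678 * 12.1 = 56603.8 m
Step 2: Convert to km: 56603.8 / 1000 = 56.60 km

56.60


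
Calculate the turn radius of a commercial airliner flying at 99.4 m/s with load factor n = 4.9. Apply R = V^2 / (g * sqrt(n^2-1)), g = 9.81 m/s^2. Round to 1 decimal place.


Step 1: V^2 = 99.4^2 = 9880.36
Step 2: n^2 - 1 = 4.9^2 - 1 = 23.01
Step 3: sqrt(23.01) = 4.796874
Step 4: R = 9880.36 / (9.81 * 4.796874) = 210.0 m

210.0


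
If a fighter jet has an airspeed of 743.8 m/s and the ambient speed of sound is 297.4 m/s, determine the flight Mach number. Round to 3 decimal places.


Step 1: M = V / a = 743.8 / 297.4
Step 2: M = 2.501

2.501


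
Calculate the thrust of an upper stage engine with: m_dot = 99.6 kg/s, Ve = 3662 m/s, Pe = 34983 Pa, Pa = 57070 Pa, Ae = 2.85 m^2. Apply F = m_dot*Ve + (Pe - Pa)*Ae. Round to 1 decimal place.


Step 1: Momentum thrust = m_dot * Ve = 99.6 * 3662 = 364735.2 N
Step 2: Pressure thrust = (Pe - Pa) * Ae = (34983 - 57070) * 2.85 = -62947.95 N
Step 3: Total thrust F = 364735.2 + -62947.95 = 301787.3 N

301787.3


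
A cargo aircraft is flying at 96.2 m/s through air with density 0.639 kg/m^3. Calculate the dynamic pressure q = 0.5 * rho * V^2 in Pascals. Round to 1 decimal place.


Step 1: V^2 = 96.2^2 = 9254.44
Step 2: q = 0.5 * 0.639 * 9254.44
Step 3: q = 2956.8 Pa

2956.8


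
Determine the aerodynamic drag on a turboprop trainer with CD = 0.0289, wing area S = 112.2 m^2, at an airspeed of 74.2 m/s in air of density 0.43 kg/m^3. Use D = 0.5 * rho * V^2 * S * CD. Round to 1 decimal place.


Step 1: Dynamic pressure q = 0.5 * 0.43 * 74.2^2 = 1183.7126 Pa
Step 2: Drag D = q * S * CD = 1183.7126 * 112.2 * 0.0289
Step 3: D = 3838.3 N

3838.3


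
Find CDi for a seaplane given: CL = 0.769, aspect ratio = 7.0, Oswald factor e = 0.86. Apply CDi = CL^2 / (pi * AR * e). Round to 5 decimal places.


Step 1: CL^2 = 0.769^2 = 0.591361
Step 2: pi * AR * e = 3.14159 * 7.0 * 0.86 = 18.912388
Step 3: CDi = 0.591361 / 18.912388 = 0.03127

0.03127


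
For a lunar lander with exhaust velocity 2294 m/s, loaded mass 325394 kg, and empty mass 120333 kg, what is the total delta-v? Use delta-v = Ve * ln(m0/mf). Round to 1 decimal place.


Step 1: Mass ratio m0/mf = 325394 / 120333 = 2.704113
Step 2: ln(2.704113) = 0.994774
Step 3: delta-v = 2294 * 0.994774 = 2282.0 m/s

2282.0


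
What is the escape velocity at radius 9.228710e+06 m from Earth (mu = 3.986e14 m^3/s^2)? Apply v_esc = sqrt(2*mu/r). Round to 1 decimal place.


Step 1: 2*mu/r = 2 * 3.986e14 / 9.228710e+06 = 86382603.8525
Step 2: v_esc = sqrt(86382603.8525) = 9294.2 m/s

9294.2


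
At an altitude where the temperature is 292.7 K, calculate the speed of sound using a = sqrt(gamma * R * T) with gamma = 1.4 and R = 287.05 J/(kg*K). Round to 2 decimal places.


Step 1: gamma * R * T = 1.4 * 287.05 * 292.7 = 117627.349
Step 2: a = sqrt(117627.349) = 342.97 m/s

342.97


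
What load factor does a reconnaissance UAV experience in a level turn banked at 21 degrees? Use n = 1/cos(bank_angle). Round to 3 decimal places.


Step 1: Convert 21 degrees to radians = 0.366519
Step 2: cos(21 deg) = 0.93358
Step 3: n = 1 / 0.93358 = 1.071

1.071


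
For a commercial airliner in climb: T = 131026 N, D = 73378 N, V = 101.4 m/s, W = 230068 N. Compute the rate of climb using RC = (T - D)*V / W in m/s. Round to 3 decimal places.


Step 1: Excess thrust = T - D = 131026 - 73378 = 57648 N
Step 2: Excess power = 57648 * 101.4 = 5845507.2 W
Step 3: RC = 5845507.2 / 230068 = 25.408 m/s

25.408


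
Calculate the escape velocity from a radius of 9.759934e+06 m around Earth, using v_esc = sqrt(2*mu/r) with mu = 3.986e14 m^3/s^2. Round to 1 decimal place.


Step 1: 2*mu/r = 2 * 3.986e14 / 9.759934e+06 = 81680880.2191
Step 2: v_esc = sqrt(81680880.2191) = 9037.7 m/s

9037.7


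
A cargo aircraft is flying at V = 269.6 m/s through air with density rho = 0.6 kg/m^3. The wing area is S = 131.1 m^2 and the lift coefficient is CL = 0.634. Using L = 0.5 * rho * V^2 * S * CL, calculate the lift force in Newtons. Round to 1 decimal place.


Step 1: Calculate dynamic pressure q = 0.5 * 0.6 * 269.6^2 = 0.5 * 0.6 * 72684.16 = 21805.248 Pa
Step 2: Multiply by wing area and lift coefficient: L = 21805.248 * 131.1 * 0.634
Step 3: L = 2858668.0128 * 0.634 = 1812395.5 N

1812395.5


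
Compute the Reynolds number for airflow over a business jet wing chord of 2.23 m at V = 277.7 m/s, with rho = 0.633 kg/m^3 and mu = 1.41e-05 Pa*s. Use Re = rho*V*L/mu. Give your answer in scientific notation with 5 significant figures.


Step 1: Numerator = rho * V * L = 0.633 * 277.7 * 2.23 = 391.998543
Step 2: Re = 391.998543 / 1.41e-05
Step 3: Re = 2.7801e+07

2.7801e+07


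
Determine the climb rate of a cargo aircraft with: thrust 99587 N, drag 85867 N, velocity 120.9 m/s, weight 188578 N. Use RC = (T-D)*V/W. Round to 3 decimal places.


Step 1: Excess thrust = T - D = 99587 - 85867 = 13720 N
Step 2: Excess power = 13720 * 120.9 = 1658748.0 W
Step 3: RC = 1658748.0 / 188578 = 8.796 m/s

8.796


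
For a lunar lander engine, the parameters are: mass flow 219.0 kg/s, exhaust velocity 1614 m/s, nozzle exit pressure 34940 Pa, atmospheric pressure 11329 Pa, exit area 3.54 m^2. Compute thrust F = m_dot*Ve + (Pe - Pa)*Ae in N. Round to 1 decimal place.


Step 1: Momentum thrust = m_dot * Ve = 219.0 * 1614 = 353466.0 N
Step 2: Pressure thrust = (Pe - Pa) * Ae = (34940 - 11329) * 3.54 = 83582.94 N
Step 3: Total thrust F = 353466.0 + 83582.94 = 437048.9 N

437048.9


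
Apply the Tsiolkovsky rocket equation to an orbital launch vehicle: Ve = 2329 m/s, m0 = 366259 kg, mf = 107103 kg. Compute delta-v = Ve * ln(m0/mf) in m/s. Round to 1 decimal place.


Step 1: Mass ratio m0/mf = 366259 / 107103 = 3.419689
Step 2: ln(3.419689) = 1.22955
Step 3: delta-v = 2329 * 1.22955 = 2863.6 m/s

2863.6


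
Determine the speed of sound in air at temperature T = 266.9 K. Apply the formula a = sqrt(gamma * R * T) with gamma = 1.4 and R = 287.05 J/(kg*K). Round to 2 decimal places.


Step 1: gamma * R * T = 1.4 * 287.05 * 266.9 = 107259.103
Step 2: a = sqrt(107259.103) = 327.50 m/s

327.50


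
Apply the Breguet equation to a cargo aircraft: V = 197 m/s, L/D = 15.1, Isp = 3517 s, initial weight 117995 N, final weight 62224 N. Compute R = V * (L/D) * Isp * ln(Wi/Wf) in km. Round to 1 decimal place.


Step 1: Coefficient = V * (L/D) * Isp = 197 * 15.1 * 3517 = 10462019.9 m
Step 2: Wi/Wf = 117995 / 62224 = 1.896294
Step 3: ln(1.896294) = 0.639901
Step 4: R = 10462019.9 * 0.639901 = 6694661.9 m = 6694.7 km

6694.7


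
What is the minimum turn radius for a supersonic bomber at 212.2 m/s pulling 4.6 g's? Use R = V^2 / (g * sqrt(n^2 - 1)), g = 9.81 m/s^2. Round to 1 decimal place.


Step 1: V^2 = 212.2^2 = 45028.84
Step 2: n^2 - 1 = 4.6^2 - 1 = 20.16
Step 3: sqrt(20.16) = 4.489989
Step 4: R = 45028.84 / (9.81 * 4.489989) = 1022.3 m

1022.3


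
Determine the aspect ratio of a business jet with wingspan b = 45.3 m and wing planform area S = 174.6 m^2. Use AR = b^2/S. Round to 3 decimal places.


Step 1: b^2 = 45.3^2 = 2052.09
Step 2: AR = 2052.09 / 174.6 = 11.753

11.753


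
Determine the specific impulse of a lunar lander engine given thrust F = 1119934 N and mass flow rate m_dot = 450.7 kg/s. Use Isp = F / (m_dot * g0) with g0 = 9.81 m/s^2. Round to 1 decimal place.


Step 1: m_dot * g0 = 450.7 * 9.81 = 4421.37
Step 2: Isp = 1119934 / 4421.37 = 253.3 s

253.3


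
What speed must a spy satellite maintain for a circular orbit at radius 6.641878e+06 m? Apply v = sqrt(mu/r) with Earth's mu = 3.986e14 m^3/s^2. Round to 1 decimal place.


Step 1: mu / r = 3.986e14 / 6.641878e+06 = 60013146.8841
Step 2: v = sqrt(60013146.8841) = 7746.8 m/s

7746.8


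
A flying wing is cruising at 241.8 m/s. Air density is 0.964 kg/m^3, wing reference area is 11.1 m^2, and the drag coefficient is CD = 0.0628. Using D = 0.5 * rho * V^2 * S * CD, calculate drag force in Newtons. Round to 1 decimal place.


Step 1: Dynamic pressure q = 0.5 * 0.964 * 241.8^2 = 28181.2097 Pa
Step 2: Drag D = q * S * CD = 28181.2097 * 11.1 * 0.0628
Step 3: D = 19644.6 N

19644.6


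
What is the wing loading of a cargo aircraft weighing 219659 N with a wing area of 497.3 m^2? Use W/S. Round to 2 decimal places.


Step 1: Wing loading = W / S = 219659 / 497.3
Step 2: Wing loading = 441.70 N/m^2

441.70


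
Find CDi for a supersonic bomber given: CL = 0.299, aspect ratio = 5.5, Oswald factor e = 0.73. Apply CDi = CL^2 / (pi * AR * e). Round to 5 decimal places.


Step 1: CL^2 = 0.299^2 = 0.089401
Step 2: pi * AR * e = 3.14159 * 5.5 * 0.73 = 12.613495
Step 3: CDi = 0.089401 / 12.613495 = 0.00709

0.00709


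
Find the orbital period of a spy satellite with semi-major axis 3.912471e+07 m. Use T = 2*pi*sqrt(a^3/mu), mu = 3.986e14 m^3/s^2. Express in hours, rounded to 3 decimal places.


Step 1: a^3 / mu = 5.988987e+22 / 3.986e14 = 1.502506e+08
Step 2: sqrt(1.502506e+08) = 12257.6735 s
Step 3: T = 2*pi * 12257.6735 = 77017.23 s
Step 4: T in hours = 77017.23 / 3600 = 21.394 hours

21.394


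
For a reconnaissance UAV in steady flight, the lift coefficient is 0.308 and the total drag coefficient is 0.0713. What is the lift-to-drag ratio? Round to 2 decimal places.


Step 1: L/D = CL / CD = 0.308 / 0.0713
Step 2: L/D = 4.32

4.32


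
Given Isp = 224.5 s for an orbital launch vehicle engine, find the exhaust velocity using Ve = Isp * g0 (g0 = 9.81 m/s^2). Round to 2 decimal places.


Step 1: Ve = Isp * g0 = 224.5 * 9.81
Step 2: Ve = 2202.35 m/s

2202.35


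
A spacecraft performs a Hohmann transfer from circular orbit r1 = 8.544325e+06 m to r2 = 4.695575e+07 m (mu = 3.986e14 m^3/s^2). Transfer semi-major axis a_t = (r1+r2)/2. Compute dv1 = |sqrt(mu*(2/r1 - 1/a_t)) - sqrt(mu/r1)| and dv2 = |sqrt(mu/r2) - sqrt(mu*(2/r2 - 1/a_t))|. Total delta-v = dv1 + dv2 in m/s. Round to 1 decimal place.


Step 1: Transfer semi-major axis a_t = (8.544325e+06 + 4.695575e+07) / 2 = 2.775004e+07 m
Step 2: v1 (circular at r1) = sqrt(mu/r1) = 6830.14 m/s
Step 3: v_t1 = sqrt(mu*(2/r1 - 1/a_t)) = 8884.69 m/s
Step 4: dv1 = |8884.69 - 6830.14| = 2054.55 m/s
Step 5: v2 (circular at r2) = 2913.56 m/s, v_t2 = 1616.71 m/s
Step 6: dv2 = |2913.56 - 1616.71| = 1296.85 m/s
Step 7: Total delta-v = 2054.55 + 1296.85 = 3351.4 m/s

3351.4


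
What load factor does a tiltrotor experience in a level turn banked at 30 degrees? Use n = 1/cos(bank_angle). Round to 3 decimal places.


Step 1: Convert 30 degrees to radians = 0.523599
Step 2: cos(30 deg) = 0.866025
Step 3: n = 1 / 0.866025 = 1.155

1.155


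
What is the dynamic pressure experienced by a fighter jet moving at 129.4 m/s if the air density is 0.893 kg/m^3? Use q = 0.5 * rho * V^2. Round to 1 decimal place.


Step 1: V^2 = 129.4^2 = 16744.36
Step 2: q = 0.5 * 0.893 * 16744.36
Step 3: q = 7476.4 Pa

7476.4


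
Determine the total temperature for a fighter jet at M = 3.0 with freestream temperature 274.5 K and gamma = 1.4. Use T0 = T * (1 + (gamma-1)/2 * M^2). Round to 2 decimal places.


Step 1: (gamma-1)/2 = 0.2
Step 2: M^2 = 9.0
Step 3: 1 + 0.2 * 9.0 = 2.8
Step 4: T0 = 274.5 * 2.8 = 768.60 K

768.60


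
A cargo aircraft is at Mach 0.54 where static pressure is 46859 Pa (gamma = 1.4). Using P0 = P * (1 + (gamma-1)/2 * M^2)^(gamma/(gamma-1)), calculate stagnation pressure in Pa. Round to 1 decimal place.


Step 1: (gamma-1)/2 * M^2 = 0.2 * 0.2916 = 0.05832
Step 2: 1 + 0.05832 = 1.05832
Step 3: Exponent gamma/(gamma-1) = 3.5
Step 4: P0 = 46859 * 1.05832^3.5 = 57141.6 Pa

57141.6


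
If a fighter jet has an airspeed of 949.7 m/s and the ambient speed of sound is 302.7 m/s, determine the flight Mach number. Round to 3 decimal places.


Step 1: M = V / a = 949.7 / 302.7
Step 2: M = 3.137

3.137


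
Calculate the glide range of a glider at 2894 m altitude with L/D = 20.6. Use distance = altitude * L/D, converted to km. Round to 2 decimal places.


Step 1: Glide distance = altitude * L/D = 2894 * 20.6 = 59616.4 m
Step 2: Convert to km: 59616.4 / 1000 = 59.62 km

59.62


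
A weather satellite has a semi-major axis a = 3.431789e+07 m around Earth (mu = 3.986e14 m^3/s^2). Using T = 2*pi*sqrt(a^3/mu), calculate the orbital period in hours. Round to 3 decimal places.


Step 1: a^3 / mu = 4.041678e+22 / 3.986e14 = 1.013968e+08
Step 2: sqrt(1.013968e+08) = 10069.6 s
Step 3: T = 2*pi * 10069.6 = 63269.16 s
Step 4: T in hours = 63269.16 / 3600 = 17.575 hours

17.575


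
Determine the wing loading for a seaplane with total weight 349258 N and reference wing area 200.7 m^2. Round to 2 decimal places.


Step 1: Wing loading = W / S = 349258 / 200.7
Step 2: Wing loading = 1740.20 N/m^2

1740.20


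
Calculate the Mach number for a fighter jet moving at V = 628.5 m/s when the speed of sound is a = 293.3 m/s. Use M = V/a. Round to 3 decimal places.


Step 1: M = V / a = 628.5 / 293.3
Step 2: M = 2.143

2.143


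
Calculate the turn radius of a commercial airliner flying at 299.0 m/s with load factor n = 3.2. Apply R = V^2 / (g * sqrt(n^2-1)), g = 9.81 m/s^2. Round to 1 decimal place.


Step 1: V^2 = 299.0^2 = 89401.0
Step 2: n^2 - 1 = 3.2^2 - 1 = 9.24
Step 3: sqrt(9.24) = 3.039737
Step 4: R = 89401.0 / (9.81 * 3.039737) = 2998.0 m

2998.0


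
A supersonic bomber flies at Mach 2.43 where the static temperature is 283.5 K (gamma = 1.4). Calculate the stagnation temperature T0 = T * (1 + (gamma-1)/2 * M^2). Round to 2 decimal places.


Step 1: (gamma-1)/2 = 0.2
Step 2: M^2 = 5.9049
Step 3: 1 + 0.2 * 5.9049 = 2.18098
Step 4: T0 = 283.5 * 2.18098 = 618.31 K

618.31


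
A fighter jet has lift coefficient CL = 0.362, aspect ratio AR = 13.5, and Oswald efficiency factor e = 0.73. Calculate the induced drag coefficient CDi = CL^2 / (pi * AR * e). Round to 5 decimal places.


Step 1: CL^2 = 0.362^2 = 0.131044
Step 2: pi * AR * e = 3.14159 * 13.5 * 0.73 = 30.960396
Step 3: CDi = 0.131044 / 30.960396 = 0.00423

0.00423


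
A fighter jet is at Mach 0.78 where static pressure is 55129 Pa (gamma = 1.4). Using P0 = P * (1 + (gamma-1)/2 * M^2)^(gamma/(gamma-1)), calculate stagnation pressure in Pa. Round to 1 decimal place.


Step 1: (gamma-1)/2 * M^2 = 0.2 * 0.6084 = 0.12168
Step 2: 1 + 0.12168 = 1.12168
Step 3: Exponent gamma/(gamma-1) = 3.5
Step 4: P0 = 55129 * 1.12168^3.5 = 82398.9 Pa

82398.9


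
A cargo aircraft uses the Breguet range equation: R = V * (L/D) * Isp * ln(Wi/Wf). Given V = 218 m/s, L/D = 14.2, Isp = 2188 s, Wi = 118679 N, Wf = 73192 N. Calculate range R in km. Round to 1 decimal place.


Step 1: Coefficient = V * (L/D) * Isp = 218 * 14.2 * 2188 = 6773172.8 m
Step 2: Wi/Wf = 118679 / 73192 = 1.621475
Step 3: ln(1.621475) = 0.483336
Step 4: R = 6773172.8 * 0.483336 = 3273719.9 m = 3273.7 km

3273.7


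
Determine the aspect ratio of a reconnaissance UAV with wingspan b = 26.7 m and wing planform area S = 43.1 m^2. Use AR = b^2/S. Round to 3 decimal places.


Step 1: b^2 = 26.7^2 = 712.89
Step 2: AR = 712.89 / 43.1 = 16.540

16.540


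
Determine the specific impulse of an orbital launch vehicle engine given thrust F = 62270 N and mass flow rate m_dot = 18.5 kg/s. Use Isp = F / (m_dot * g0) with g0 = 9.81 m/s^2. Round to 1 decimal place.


Step 1: m_dot * g0 = 18.5 * 9.81 = 181.49
Step 2: Isp = 62270 / 181.49 = 343.1 s

343.1


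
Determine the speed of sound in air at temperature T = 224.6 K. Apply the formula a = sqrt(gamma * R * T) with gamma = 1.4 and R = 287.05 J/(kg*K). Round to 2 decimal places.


Step 1: gamma * R * T = 1.4 * 287.05 * 224.6 = 90260.002
Step 2: a = sqrt(90260.002) = 300.43 m/s

300.43


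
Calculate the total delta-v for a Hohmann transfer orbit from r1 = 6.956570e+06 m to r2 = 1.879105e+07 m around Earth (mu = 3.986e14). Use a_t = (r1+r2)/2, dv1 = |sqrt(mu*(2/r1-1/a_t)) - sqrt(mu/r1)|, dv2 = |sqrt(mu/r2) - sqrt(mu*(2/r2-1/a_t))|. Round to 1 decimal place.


Step 1: Transfer semi-major axis a_t = (6.956570e+06 + 1.879105e+07) / 2 = 1.287381e+07 m
Step 2: v1 (circular at r1) = sqrt(mu/r1) = 7569.57 m/s
Step 3: v_t1 = sqrt(mu*(2/r1 - 1/a_t)) = 9145.2 m/s
Step 4: dv1 = |9145.2 - 7569.57| = 1575.63 m/s
Step 5: v2 (circular at r2) = 4605.67 m/s, v_t2 = 3385.61 m/s
Step 6: dv2 = |4605.67 - 3385.61| = 1220.06 m/s
Step 7: Total delta-v = 1575.63 + 1220.06 = 2795.7 m/s

2795.7


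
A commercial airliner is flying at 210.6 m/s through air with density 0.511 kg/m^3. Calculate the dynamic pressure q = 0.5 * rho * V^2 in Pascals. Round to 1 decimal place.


Step 1: V^2 = 210.6^2 = 44352.36
Step 2: q = 0.5 * 0.511 * 44352.36
Step 3: q = 11332.0 Pa

11332.0


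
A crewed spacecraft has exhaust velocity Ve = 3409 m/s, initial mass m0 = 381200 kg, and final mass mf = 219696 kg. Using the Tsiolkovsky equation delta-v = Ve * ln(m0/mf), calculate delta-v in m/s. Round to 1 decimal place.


Step 1: Mass ratio m0/mf = 381200 / 219696 = 1.735125
Step 2: ln(1.735125) = 0.551079
Step 3: delta-v = 3409 * 0.551079 = 1878.6 m/s

1878.6


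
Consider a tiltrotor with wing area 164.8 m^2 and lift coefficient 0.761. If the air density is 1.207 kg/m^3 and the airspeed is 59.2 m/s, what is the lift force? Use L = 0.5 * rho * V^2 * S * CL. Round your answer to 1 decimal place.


Step 1: Calculate dynamic pressure q = 0.5 * 1.207 * 59.2^2 = 0.5 * 1.207 * 3504.64 = 2115.0502 Pa
Step 2: Multiply by wing area and lift coefficient: L = 2115.0502 * 164.8 * 0.761
Step 3: L = 348560.2796 * 0.761 = 265254.4 N

265254.4


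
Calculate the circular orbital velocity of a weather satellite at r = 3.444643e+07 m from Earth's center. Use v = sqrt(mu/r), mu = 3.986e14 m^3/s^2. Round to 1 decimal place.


Step 1: mu / r = 3.986e14 / 3.444643e+07 = 11571591.0183
Step 2: v = sqrt(11571591.0183) = 3401.7 m/s

3401.7


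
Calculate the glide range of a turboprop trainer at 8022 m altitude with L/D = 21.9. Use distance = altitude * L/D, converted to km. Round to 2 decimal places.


Step 1: Glide distance = altitude * L/D = 8022 * 21.9 = 175681.8 m
Step 2: Convert to km: 175681.8 / 1000 = 175.68 km

175.68


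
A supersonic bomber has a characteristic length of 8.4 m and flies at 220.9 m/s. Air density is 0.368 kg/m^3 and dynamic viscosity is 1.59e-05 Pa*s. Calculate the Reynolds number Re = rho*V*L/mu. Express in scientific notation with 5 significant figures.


Step 1: Numerator = rho * V * L = 0.368 * 220.9 * 8.4 = 682.84608
Step 2: Re = 682.84608 / 1.59e-05
Step 3: Re = 4.2946e+07

4.2946e+07


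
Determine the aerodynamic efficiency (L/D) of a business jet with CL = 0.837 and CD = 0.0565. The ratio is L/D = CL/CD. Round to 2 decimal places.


Step 1: L/D = CL / CD = 0.837 / 0.0565
Step 2: L/D = 14.81

14.81


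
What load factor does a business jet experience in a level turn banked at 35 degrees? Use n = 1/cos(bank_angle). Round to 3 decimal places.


Step 1: Convert 35 degrees to radians = 0.610865
Step 2: cos(35 deg) = 0.819152
Step 3: n = 1 / 0.819152 = 1.221

1.221


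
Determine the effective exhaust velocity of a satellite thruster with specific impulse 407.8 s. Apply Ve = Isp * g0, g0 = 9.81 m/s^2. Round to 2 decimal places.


Step 1: Ve = Isp * g0 = 407.8 * 9.81
Step 2: Ve = 4000.52 m/s

4000.52


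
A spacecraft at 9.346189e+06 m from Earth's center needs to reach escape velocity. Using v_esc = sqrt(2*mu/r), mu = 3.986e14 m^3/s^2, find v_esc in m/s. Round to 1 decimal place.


Step 1: 2*mu/r = 2 * 3.986e14 / 9.346189e+06 = 85296798.5133
Step 2: v_esc = sqrt(85296798.5133) = 9235.6 m/s

9235.6


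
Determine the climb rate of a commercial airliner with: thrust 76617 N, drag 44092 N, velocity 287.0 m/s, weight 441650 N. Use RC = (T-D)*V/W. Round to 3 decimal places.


Step 1: Excess thrust = T - D = 76617 - 44092 = 32525 N
Step 2: Excess power = 32525 * 287.0 = 9334675.0 W
Step 3: RC = 9334675.0 / 441650 = 21.136 m/s

21.136


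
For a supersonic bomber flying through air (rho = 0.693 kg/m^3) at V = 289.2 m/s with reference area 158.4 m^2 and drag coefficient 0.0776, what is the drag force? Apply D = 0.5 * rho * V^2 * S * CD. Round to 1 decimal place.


Step 1: Dynamic pressure q = 0.5 * 0.693 * 289.2^2 = 28980.0958 Pa
Step 2: Drag D = q * S * CD = 28980.0958 * 158.4 * 0.0776
Step 3: D = 356218.7 N

356218.7


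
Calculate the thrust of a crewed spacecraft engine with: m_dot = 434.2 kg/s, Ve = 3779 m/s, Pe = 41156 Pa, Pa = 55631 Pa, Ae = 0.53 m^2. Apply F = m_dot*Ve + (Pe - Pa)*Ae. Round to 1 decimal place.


Step 1: Momentum thrust = m_dot * Ve = 434.2 * 3779 = 1640841.8 N
Step 2: Pressure thrust = (Pe - Pa) * Ae = (41156 - 55631) * 0.53 = -7671.75 N
Step 3: Total thrust F = 1640841.8 + -7671.75 = 1633170.1 N

1633170.1


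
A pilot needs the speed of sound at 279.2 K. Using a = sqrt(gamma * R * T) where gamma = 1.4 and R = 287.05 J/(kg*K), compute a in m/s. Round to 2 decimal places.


Step 1: gamma * R * T = 1.4 * 287.05 * 279.2 = 112202.104
Step 2: a = sqrt(112202.104) = 334.97 m/s

334.97


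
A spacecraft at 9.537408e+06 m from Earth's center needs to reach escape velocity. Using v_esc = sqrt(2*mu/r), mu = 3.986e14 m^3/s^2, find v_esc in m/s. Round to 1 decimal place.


Step 1: 2*mu/r = 2 * 3.986e14 / 9.537408e+06 = 83586651.6353
Step 2: v_esc = sqrt(83586651.6353) = 9142.6 m/s

9142.6


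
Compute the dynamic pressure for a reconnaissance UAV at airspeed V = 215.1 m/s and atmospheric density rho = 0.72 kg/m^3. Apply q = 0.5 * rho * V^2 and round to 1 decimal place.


Step 1: V^2 = 215.1^2 = 46268.01
Step 2: q = 0.5 * 0.72 * 46268.01
Step 3: q = 16656.5 Pa

16656.5


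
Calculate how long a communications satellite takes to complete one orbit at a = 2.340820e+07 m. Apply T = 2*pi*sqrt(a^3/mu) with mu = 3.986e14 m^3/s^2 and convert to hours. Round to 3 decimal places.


Step 1: a^3 / mu = 1.282638e+22 / 3.986e14 = 3.217857e+07
Step 2: sqrt(3.217857e+07) = 5672.616 s
Step 3: T = 2*pi * 5672.616 = 35642.1 s
Step 4: T in hours = 35642.1 / 3600 = 9.901 hours

9.901


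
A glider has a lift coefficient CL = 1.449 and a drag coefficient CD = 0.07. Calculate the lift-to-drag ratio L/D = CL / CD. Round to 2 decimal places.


Step 1: L/D = CL / CD = 1.449 / 0.07
Step 2: L/D = 20.70

20.70


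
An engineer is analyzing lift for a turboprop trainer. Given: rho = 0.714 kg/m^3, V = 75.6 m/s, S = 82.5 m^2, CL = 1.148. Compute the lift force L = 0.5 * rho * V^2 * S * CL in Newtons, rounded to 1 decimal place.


Step 1: Calculate dynamic pressure q = 0.5 * 0.714 * 75.6^2 = 0.5 * 0.714 * 5715.36 = 2040.3835 Pa
Step 2: Multiply by wing area and lift coefficient: L = 2040.3835 * 82.5 * 1.148
Step 3: L = 168331.6404 * 1.148 = 193244.7 N

193244.7


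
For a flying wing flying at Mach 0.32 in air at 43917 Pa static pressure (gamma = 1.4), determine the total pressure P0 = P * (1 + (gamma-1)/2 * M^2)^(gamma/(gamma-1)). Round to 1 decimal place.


Step 1: (gamma-1)/2 * M^2 = 0.2 * 0.1024 = 0.02048
Step 2: 1 + 0.02048 = 1.02048
Step 3: Exponent gamma/(gamma-1) = 3.5
Step 4: P0 = 43917 * 1.02048^3.5 = 47146.4 Pa

47146.4


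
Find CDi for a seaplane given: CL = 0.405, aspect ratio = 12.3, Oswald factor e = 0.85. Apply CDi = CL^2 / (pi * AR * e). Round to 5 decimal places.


Step 1: CL^2 = 0.405^2 = 0.164025
Step 2: pi * AR * e = 3.14159 * 12.3 * 0.85 = 32.845351
Step 3: CDi = 0.164025 / 32.845351 = 0.00499

0.00499


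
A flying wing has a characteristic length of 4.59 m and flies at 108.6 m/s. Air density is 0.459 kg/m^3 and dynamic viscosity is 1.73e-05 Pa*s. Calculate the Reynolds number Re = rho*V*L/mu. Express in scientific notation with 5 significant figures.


Step 1: Numerator = rho * V * L = 0.459 * 108.6 * 4.59 = 228.799566
Step 2: Re = 228.799566 / 1.73e-05
Step 3: Re = 1.3225e+07

1.3225e+07


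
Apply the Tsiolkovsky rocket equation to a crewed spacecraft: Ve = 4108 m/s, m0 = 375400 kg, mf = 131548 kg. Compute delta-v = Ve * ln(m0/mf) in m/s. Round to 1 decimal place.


Step 1: Mass ratio m0/mf = 375400 / 131548 = 2.853711
Step 2: ln(2.853711) = 1.04862
Step 3: delta-v = 4108 * 1.04862 = 4307.7 m/s

4307.7


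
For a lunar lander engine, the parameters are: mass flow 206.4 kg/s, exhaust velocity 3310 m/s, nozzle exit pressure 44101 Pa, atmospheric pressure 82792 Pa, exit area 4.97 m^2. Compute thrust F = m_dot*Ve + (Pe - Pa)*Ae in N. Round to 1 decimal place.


Step 1: Momentum thrust = m_dot * Ve = 206.4 * 3310 = 683184.0 N
Step 2: Pressure thrust = (Pe - Pa) * Ae = (44101 - 82792) * 4.97 = -192294.27 N
Step 3: Total thrust F = 683184.0 + -192294.27 = 490889.7 N

490889.7


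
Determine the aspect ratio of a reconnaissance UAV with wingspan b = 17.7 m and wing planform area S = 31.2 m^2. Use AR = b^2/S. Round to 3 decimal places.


Step 1: b^2 = 17.7^2 = 313.29
Step 2: AR = 313.29 / 31.2 = 10.041

10.041


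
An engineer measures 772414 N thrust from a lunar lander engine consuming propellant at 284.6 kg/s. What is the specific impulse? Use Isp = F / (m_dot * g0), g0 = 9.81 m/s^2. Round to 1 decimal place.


Step 1: m_dot * g0 = 284.6 * 9.81 = 2791.93
Step 2: Isp = 772414 / 2791.93 = 276.7 s

276.7


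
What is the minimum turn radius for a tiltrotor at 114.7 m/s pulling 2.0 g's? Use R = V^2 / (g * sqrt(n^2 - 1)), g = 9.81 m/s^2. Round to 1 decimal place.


Step 1: V^2 = 114.7^2 = 13156.09
Step 2: n^2 - 1 = 2.0^2 - 1 = 3.0
Step 3: sqrt(3.0) = 1.732051
Step 4: R = 13156.09 / (9.81 * 1.732051) = 774.3 m

774.3


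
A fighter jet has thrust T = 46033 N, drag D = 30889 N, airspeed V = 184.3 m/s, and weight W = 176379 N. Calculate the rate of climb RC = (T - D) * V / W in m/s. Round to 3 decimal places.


Step 1: Excess thrust = T - D = 46033 - 30889 = 15144 N
Step 2: Excess power = 15144 * 184.3 = 2791039.2 W
Step 3: RC = 2791039.2 / 176379 = 15.824 m/s

15.824


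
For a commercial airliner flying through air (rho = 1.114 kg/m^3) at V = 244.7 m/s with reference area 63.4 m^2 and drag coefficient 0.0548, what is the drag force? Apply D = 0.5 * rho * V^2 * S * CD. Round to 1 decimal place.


Step 1: Dynamic pressure q = 0.5 * 1.114 * 244.7^2 = 33352.0961 Pa
Step 2: Drag D = q * S * CD = 33352.0961 * 63.4 * 0.0548
Step 3: D = 115875.9 N

115875.9


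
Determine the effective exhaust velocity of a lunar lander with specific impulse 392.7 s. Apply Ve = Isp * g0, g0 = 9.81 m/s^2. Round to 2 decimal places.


Step 1: Ve = Isp * g0 = 392.7 * 9.81
Step 2: Ve = 3852.39 m/s

3852.39


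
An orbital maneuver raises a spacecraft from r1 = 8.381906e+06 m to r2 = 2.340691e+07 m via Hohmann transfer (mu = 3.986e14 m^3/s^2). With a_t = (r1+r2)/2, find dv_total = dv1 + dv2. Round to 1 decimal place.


Step 1: Transfer semi-major axis a_t = (8.381906e+06 + 2.340691e+07) / 2 = 1.589441e+07 m
Step 2: v1 (circular at r1) = sqrt(mu/r1) = 6896.0 m/s
Step 3: v_t1 = sqrt(mu*(2/r1 - 1/a_t)) = 8368.49 m/s
Step 4: dv1 = |8368.49 - 6896.0| = 1472.49 m/s
Step 5: v2 (circular at r2) = 4126.64 m/s, v_t2 = 2996.72 m/s
Step 6: dv2 = |4126.64 - 2996.72| = 1129.92 m/s
Step 7: Total delta-v = 1472.49 + 1129.92 = 2602.4 m/s

2602.4


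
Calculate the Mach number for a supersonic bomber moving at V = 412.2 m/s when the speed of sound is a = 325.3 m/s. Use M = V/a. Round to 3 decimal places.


Step 1: M = V / a = 412.2 / 325.3
Step 2: M = 1.267

1.267


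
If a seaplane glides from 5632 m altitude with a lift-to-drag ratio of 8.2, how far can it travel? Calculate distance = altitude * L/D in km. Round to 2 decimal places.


Step 1: Glide distance = altitude * L/D = 5632 * 8.2 = 46182.4 m
Step 2: Convert to km: 46182.4 / 1000 = 46.18 km

46.18


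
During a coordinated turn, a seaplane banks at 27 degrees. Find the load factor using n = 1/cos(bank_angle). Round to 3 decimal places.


Step 1: Convert 27 degrees to radians = 0.471239
Step 2: cos(27 deg) = 0.891007
Step 3: n = 1 / 0.891007 = 1.122

1.122


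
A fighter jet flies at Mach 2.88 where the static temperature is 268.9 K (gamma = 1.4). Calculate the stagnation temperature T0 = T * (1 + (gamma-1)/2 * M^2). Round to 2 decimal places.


Step 1: (gamma-1)/2 = 0.2
Step 2: M^2 = 8.2944
Step 3: 1 + 0.2 * 8.2944 = 2.65888
Step 4: T0 = 268.9 * 2.65888 = 714.97 K

714.97


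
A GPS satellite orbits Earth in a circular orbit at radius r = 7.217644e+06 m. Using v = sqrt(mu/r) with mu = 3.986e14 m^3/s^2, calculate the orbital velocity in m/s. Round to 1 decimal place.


Step 1: mu / r = 3.986e14 / 7.217644e+06 = 55225777.2758
Step 2: v = sqrt(55225777.2758) = 7431.4 m/s

7431.4


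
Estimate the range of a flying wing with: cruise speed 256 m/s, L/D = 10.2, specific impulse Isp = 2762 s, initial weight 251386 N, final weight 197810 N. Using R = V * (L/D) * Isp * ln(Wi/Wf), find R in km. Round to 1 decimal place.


Step 1: Coefficient = V * (L/D) * Isp = 256 * 10.2 * 2762 = 7212134.4 m
Step 2: Wi/Wf = 251386 / 197810 = 1.270846
Step 3: ln(1.270846) = 0.239683
Step 4: R = 7212134.4 * 0.239683 = 1728623.4 m = 1728.6 km

1728.6


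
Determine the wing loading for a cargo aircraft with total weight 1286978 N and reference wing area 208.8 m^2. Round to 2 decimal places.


Step 1: Wing loading = W / S = 1286978 / 208.8
Step 2: Wing loading = 6163.69 N/m^2

6163.69


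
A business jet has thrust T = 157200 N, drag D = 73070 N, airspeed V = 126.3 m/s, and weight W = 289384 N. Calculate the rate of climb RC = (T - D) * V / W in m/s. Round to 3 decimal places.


Step 1: Excess thrust = T - D = 157200 - 73070 = 84130 N
Step 2: Excess power = 84130 * 126.3 = 10625619.0 W
Step 3: RC = 10625619.0 / 289384 = 36.718 m/s

36.718


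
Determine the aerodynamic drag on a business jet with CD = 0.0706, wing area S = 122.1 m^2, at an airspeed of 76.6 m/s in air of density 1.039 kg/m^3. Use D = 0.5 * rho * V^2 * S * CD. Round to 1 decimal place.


Step 1: Dynamic pressure q = 0.5 * 1.039 * 76.6^2 = 3048.1974 Pa
Step 2: Drag D = q * S * CD = 3048.1974 * 122.1 * 0.0706
Step 3: D = 26276.3 N

26276.3


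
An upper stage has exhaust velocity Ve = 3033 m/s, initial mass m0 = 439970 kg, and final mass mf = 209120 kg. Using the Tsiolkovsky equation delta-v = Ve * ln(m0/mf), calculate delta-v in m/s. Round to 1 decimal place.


Step 1: Mass ratio m0/mf = 439970 / 209120 = 2.103912
Step 2: ln(2.103912) = 0.743798
Step 3: delta-v = 3033 * 0.743798 = 2255.9 m/s

2255.9


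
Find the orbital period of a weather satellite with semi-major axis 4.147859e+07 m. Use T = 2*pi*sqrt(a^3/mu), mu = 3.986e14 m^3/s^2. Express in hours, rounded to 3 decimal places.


Step 1: a^3 / mu = 7.136281e+22 / 3.986e14 = 1.790336e+08
Step 2: sqrt(1.790336e+08) = 13380.3456 s
Step 3: T = 2*pi * 13380.3456 = 84071.19 s
Step 4: T in hours = 84071.19 / 3600 = 23.353 hours

23.353


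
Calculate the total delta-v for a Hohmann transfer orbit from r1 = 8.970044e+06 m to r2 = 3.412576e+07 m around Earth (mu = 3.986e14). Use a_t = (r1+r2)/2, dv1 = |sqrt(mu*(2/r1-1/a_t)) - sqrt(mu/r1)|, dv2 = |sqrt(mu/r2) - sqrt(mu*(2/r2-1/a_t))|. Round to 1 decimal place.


Step 1: Transfer semi-major axis a_t = (8.970044e+06 + 3.412576e+07) / 2 = 2.154790e+07 m
Step 2: v1 (circular at r1) = sqrt(mu/r1) = 6666.09 m/s
Step 3: v_t1 = sqrt(mu*(2/r1 - 1/a_t)) = 8389.0 m/s
Step 4: dv1 = |8389.0 - 6666.09| = 1722.9 m/s
Step 5: v2 (circular at r2) = 3417.65 m/s, v_t2 = 2205.07 m/s
Step 6: dv2 = |3417.65 - 2205.07| = 1212.58 m/s
Step 7: Total delta-v = 1722.9 + 1212.58 = 2935.5 m/s

2935.5


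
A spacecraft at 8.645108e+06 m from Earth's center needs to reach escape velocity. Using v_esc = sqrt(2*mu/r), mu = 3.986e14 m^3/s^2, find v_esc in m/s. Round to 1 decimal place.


Step 1: 2*mu/r = 2 * 3.986e14 / 8.645108e+06 = 92214001.2594
Step 2: v_esc = sqrt(92214001.2594) = 9602.8 m/s

9602.8


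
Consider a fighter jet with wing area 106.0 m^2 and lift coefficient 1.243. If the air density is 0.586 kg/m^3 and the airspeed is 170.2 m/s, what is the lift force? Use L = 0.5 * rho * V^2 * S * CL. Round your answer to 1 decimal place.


Step 1: Calculate dynamic pressure q = 0.5 * 0.586 * 170.2^2 = 0.5 * 0.586 * 28968.04 = 8487.6357 Pa
Step 2: Multiply by wing area and lift coefficient: L = 8487.6357 * 106.0 * 1.243
Step 3: L = 899689.3863 * 1.243 = 1118313.9 N

1118313.9


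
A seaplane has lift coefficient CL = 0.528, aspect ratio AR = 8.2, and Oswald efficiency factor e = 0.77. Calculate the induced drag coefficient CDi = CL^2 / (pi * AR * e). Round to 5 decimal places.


Step 1: CL^2 = 0.528^2 = 0.278784
Step 2: pi * AR * e = 3.14159 * 8.2 * 0.77 = 19.836016
Step 3: CDi = 0.278784 / 19.836016 = 0.01405

0.01405


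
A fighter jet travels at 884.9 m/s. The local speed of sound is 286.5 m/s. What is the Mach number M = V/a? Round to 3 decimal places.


Step 1: M = V / a = 884.9 / 286.5
Step 2: M = 3.089

3.089


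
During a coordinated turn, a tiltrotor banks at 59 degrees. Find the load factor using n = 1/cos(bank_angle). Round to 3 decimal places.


Step 1: Convert 59 degrees to radians = 1.029744
Step 2: cos(59 deg) = 0.515038
Step 3: n = 1 / 0.515038 = 1.942

1.942


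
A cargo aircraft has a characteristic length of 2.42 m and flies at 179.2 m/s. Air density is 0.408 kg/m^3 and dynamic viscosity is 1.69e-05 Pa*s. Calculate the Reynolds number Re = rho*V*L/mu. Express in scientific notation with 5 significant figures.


Step 1: Numerator = rho * V * L = 0.408 * 179.2 * 2.42 = 176.934912
Step 2: Re = 176.934912 / 1.69e-05
Step 3: Re = 1.0470e+07

1.0470e+07
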